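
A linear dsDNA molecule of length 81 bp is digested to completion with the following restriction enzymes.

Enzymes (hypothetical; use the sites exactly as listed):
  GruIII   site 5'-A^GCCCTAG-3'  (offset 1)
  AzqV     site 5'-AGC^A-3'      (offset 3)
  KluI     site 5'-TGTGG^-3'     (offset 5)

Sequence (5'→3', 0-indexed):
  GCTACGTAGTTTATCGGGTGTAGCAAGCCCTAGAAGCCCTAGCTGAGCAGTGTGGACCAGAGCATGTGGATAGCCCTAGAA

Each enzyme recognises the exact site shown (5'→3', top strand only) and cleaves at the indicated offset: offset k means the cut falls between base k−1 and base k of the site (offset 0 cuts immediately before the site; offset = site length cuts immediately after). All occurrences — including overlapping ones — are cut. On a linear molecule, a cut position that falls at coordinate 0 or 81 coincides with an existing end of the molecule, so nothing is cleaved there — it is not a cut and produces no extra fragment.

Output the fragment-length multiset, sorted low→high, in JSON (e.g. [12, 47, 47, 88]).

[2,3,6,7,8,9,9,13,24]

Per-enzyme occurrences:
  GruIII (AGCCCTAG, off=1): starts [25, 34, 71] → cuts [26, 35, 72]
  AzqV (AGCA, off=3): starts [21, 45, 60] → cuts [24, 48, 63]
  KluI (TGTGG, off=5): starts [50, 64] → cuts [55, 69]

Pooled cuts: [24, 26, 35, 48, 55, 63, 69, 72]

Fragments:
  [0,24): 24 bp
  [24,26): 2 bp
  [26,35): 9 bp
  [35,48): 13 bp
  [48,55): 7 bp
  [55,63): 8 bp
  [63,69): 6 bp
  [69,72): 3 bp
  [72,81): 9 bp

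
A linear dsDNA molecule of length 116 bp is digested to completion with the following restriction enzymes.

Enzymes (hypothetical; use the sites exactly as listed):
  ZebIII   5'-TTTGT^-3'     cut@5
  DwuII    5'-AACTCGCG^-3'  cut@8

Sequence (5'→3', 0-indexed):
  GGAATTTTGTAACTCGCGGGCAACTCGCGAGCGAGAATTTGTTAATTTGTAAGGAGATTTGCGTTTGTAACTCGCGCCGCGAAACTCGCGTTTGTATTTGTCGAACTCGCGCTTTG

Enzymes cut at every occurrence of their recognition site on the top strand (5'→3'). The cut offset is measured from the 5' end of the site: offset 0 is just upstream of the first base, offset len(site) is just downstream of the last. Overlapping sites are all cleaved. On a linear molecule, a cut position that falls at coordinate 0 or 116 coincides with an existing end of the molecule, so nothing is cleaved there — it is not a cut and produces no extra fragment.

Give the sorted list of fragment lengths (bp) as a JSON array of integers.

Per-enzyme occurrences:
  ZebIII TTTGT/5: at [5, 37, 45, 63, 90, 96] ⇒ [10, 42, 50, 68, 95, 101]
  DwuII AACTCGCG/8: at [10, 21, 68, 82, 103] ⇒ [18, 29, 76, 90, 111]

All cut coordinates (distinct, sorted): [10, 18, 29, 42, 50, 68, 76, 90, 95, 101, 111]

Fragment lengths:
  [0,10): 10 bp
  [10,18): 8 bp
  [18,29): 11 bp
  [29,42): 13 bp
  [42,50): 8 bp
  [50,68): 18 bp
  [68,76): 8 bp
  [76,90): 14 bp
  [90,95): 5 bp
  [95,101): 6 bp
  [101,111): 10 bp
  [111,116): 5 bp

[5,5,6,8,8,8,10,10,11,13,14,18]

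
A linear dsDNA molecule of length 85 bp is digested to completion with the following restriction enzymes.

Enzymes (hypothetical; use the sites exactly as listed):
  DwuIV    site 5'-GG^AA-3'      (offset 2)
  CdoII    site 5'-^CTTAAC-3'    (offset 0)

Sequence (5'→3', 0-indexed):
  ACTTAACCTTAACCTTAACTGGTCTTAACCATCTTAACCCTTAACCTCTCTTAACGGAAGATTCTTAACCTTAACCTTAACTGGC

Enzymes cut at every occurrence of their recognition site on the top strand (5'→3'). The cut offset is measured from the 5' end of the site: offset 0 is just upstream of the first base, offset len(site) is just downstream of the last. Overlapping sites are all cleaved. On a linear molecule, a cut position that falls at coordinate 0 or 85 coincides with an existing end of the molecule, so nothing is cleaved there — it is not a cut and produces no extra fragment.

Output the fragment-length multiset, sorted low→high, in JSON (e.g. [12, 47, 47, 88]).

Per-enzyme occurrences:
  DwuIV (GGAA, off=2): starts [55] → cuts [57]
  CdoII (CTTAAC, off=0): starts [1, 7, 13, 23, 32, 39, 49, 63, 69, 75] → cuts [1, 7, 13, 23, 32, 39, 49, 63, 69, 75]

All cut coordinates (distinct, sorted): [1, 7, 13, 23, 32, 39, 49, 57, 63, 69, 75]

Fragments:
  [0,1): 1 bp
  [1,7): 6 bp
  [7,13): 6 bp
  [13,23): 10 bp
  [23,32): 9 bp
  [32,39): 7 bp
  [39,49): 10 bp
  [49,57): 8 bp
  [57,63): 6 bp
  [63,69): 6 bp
  [69,75): 6 bp
  [75,85): 10 bp

[1,6,6,6,6,6,7,8,9,10,10,10]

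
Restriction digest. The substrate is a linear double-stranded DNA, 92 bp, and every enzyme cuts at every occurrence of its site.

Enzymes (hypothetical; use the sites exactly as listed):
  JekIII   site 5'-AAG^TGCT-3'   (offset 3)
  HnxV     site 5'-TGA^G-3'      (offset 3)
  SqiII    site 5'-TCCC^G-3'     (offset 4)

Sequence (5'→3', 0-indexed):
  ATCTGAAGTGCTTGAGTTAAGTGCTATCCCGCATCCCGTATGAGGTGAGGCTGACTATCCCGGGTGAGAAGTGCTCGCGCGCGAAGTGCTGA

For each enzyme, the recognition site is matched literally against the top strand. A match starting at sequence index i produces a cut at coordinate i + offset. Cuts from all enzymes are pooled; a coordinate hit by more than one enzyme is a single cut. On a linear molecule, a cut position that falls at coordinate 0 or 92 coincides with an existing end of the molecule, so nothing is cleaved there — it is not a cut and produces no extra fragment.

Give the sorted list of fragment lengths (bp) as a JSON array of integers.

[4,5,6,6,6,6,7,7,8,9,13,15]

Site scan:
  JekIII AAGTGCT/3: at [5, 18, 68, 83] ⇒ [8, 21, 71, 86]
  HnxV TGAG/3: at [12, 40, 45, 64] ⇒ [15, 43, 48, 67]
  SqiII TCCCG/4: at [26, 33, 57] ⇒ [30, 37, 61]

Pooled cuts: [8, 15, 21, 30, 37, 43, 48, 61, 67, 71, 86]

Fragments:
  [0,8): 8 bp
  [8,15): 7 bp
  [15,21): 6 bp
  [21,30): 9 bp
  [30,37): 7 bp
  [37,43): 6 bp
  [43,48): 5 bp
  [48,61): 13 bp
  [61,67): 6 bp
  [67,71): 4 bp
  [71,86): 15 bp
  [86,92): 6 bp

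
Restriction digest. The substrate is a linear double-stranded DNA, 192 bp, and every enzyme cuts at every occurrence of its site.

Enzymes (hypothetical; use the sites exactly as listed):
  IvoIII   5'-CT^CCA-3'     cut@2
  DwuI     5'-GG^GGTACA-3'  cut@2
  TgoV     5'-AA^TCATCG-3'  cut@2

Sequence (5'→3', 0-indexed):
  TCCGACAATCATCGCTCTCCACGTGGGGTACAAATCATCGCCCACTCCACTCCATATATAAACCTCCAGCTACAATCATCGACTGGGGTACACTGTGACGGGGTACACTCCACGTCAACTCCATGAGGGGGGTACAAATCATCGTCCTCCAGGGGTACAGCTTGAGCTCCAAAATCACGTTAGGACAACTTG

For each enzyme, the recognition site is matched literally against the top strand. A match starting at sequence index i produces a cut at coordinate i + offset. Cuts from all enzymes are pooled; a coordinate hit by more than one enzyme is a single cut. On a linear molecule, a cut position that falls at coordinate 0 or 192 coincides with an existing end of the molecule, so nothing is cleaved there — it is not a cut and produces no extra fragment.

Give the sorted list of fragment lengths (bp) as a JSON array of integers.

[5,5,8,8,8,8,8,10,10,10,10,11,11,12,14,15,15,24]

Per-enzyme occurrences:
  IvoIII CTCCA/2: at [16, 44, 49, 63, 107, 118, 146, 166] ⇒ [18, 46, 51, 65, 109, 120, 148, 168]
  DwuI GGGGTACA/2: at [24, 84, 99, 128, 151] ⇒ [26, 86, 101, 130, 153]
  TgoV AATCATCG/2: at [6, 32, 73, 136] ⇒ [8, 34, 75, 138]

All cut coordinates (distinct, sorted): [8, 18, 26, 34, 46, 51, 65, 75, 86, 101, 109, 120, 130, 138, 148, 153, 168]

Fragment lengths:
  [0,8): 8 bp
  [8,18): 10 bp
  [18,26): 8 bp
  [26,34): 8 bp
  [34,46): 12 bp
  [46,51): 5 bp
  [51,65): 14 bp
  [65,75): 10 bp
  [75,86): 11 bp
  [86,101): 15 bp
  [101,109): 8 bp
  [109,120): 11 bp
  [120,130): 10 bp
  [130,138): 8 bp
  [138,148): 10 bp
  [148,153): 5 bp
  [153,168): 15 bp
  [168,192): 24 bp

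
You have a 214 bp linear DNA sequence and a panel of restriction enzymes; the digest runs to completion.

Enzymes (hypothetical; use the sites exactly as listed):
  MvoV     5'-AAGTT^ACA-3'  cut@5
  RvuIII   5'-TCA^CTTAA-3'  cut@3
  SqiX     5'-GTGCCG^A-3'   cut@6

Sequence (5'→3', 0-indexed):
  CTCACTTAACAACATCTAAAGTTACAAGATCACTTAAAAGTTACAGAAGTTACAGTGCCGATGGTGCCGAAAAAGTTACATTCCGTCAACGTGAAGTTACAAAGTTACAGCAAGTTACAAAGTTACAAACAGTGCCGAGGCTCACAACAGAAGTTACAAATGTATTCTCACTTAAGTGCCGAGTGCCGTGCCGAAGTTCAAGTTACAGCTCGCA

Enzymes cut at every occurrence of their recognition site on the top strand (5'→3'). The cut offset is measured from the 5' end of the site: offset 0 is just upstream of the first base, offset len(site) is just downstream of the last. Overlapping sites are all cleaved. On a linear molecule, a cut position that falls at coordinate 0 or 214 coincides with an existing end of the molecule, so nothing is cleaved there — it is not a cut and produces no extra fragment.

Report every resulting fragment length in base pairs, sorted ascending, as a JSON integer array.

Scan for sites:
  MvoV AAGTTACA/5: at [18, 37, 46, 72, 93, 101, 111, 119, 150, 199] ⇒ [23, 42, 51, 77, 98, 106, 116, 124, 155, 204]
  RvuIII TCACTTAA/3: at [1, 29, 167] ⇒ [4, 32, 170]
  SqiX GTGCCGA/6: at [54, 63, 131, 175, 187] ⇒ [60, 69, 137, 181, 193]

Pooled cuts: [4, 23, 32, 42, 51, 60, 69, 77, 98, 106, 116, 124, 137, 155, 170, 181, 193, 204]

Fragments:
  [0,4): 4 bp
  [4,23): 19 bp
  [23,32): 9 bp
  [32,42): 10 bp
  [42,51): 9 bp
  [51,60): 9 bp
  [60,69): 9 bp
  [69,77): 8 bp
  [77,98): 21 bp
  [98,106): 8 bp
  [106,116): 10 bp
  [116,124): 8 bp
  [124,137): 13 bp
  [137,155): 18 bp
  [155,170): 15 bp
  [170,181): 11 bp
  [181,193): 12 bp
  [193,204): 11 bp
  [204,214): 10 bp

[4,8,8,8,9,9,9,9,10,10,10,11,11,12,13,15,18,19,21]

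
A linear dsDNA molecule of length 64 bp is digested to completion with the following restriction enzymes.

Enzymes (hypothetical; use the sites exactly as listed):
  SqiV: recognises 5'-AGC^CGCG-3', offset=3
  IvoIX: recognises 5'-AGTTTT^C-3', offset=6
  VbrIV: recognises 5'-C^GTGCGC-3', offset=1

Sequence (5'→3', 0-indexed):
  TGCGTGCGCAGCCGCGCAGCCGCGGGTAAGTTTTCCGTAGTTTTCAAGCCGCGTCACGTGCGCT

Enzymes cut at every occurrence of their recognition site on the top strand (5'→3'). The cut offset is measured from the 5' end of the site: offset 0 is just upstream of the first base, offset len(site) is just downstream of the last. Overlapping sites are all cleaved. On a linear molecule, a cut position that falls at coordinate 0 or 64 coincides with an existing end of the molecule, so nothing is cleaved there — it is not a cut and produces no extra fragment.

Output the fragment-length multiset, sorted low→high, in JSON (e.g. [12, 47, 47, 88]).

Site scan:
  SqiV (AGCCGCG, off=3): starts [9, 17, 46] → cuts [12, 20, 49]
  IvoIX (AGTTTTC, off=6): starts [28, 38] → cuts [34, 44]
  VbrIV (CGTGCGC, off=1): starts [2, 56] → cuts [3, 57]

Pooled cuts: [3, 12, 20, 34, 44, 49, 57]

Fragments:
  [0,3): 3 bp
  [3,12): 9 bp
  [12,20): 8 bp
  [20,34): 14 bp
  [34,44): 10 bp
  [44,49): 5 bp
  [49,57): 8 bp
  [57,64): 7 bp

[3,5,7,8,8,9,10,14]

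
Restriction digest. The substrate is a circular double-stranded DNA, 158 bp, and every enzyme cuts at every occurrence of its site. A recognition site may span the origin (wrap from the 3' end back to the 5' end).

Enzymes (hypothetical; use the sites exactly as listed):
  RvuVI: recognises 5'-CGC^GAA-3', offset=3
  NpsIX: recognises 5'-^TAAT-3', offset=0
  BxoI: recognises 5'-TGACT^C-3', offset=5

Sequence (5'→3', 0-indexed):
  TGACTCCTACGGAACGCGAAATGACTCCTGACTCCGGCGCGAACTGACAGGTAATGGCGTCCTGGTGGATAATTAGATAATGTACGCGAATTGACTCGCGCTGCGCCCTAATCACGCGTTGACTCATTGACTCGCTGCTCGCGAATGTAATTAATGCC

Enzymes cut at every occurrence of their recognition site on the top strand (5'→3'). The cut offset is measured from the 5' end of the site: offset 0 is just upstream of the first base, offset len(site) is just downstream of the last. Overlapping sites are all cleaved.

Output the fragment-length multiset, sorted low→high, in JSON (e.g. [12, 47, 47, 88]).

Per-enzyme occurrences:
  RvuVI (CGCGAA, off=3): starts [14, 37, 84, 139] → cuts [17, 40, 87, 142]
  NpsIX (TAAT, off=0): starts [51, 69, 77, 108, 147, 151] → cuts [51, 69, 77, 108, 147, 151]
  BxoI (TGACTC, off=5): starts [0, 21, 28, 91, 119, 127] → cuts [5, 26, 33, 96, 124, 132]

Pooled cuts: [5, 17, 26, 33, 40, 51, 69, 77, 87, 96, 108, 124, 132, 142, 147, 151]

Fragment lengths:
  5→17: 12 bp
  17→26: 9 bp
  26→33: 7 bp
  33→40: 7 bp
  40→51: 11 bp
  51→69: 18 bp
  69→77: 8 bp
  77→87: 10 bp
  87→96: 9 bp
  96→108: 12 bp
  108→124: 16 bp
  124→132: 8 bp
  132→142: 10 bp
  142→147: 5 bp
  147→151: 4 bp
  151→5 (wrap): 158-151+5 = 12 bp

[4,5,7,7,8,8,9,9,10,10,11,12,12,12,16,18]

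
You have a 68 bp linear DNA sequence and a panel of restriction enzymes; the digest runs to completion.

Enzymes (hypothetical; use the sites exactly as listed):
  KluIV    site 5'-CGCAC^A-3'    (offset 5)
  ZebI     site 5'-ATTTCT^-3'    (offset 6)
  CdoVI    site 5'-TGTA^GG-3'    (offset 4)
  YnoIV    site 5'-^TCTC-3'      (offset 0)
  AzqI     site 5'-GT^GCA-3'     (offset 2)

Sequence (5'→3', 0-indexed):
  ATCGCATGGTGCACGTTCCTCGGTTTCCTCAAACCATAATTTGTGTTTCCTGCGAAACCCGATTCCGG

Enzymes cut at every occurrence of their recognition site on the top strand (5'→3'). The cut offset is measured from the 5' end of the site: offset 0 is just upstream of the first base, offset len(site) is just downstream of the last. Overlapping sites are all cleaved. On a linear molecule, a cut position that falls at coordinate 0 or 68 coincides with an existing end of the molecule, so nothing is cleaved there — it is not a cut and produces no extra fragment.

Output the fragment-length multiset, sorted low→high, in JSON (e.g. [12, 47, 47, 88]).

[10,58]

Scan for sites:
  KluIV (CGCACA, off=5): no sites
  ZebI (ATTTCT, off=6): no sites
  CdoVI (TGTAGG, off=4): no sites
  YnoIV (TCTC, off=0): no sites
  AzqI GTGCA/2: at [8] ⇒ [10]

All cut coordinates (distinct, sorted): [10]

Fragment lengths:
  [0,10): 10 bp
  [10,68): 58 bp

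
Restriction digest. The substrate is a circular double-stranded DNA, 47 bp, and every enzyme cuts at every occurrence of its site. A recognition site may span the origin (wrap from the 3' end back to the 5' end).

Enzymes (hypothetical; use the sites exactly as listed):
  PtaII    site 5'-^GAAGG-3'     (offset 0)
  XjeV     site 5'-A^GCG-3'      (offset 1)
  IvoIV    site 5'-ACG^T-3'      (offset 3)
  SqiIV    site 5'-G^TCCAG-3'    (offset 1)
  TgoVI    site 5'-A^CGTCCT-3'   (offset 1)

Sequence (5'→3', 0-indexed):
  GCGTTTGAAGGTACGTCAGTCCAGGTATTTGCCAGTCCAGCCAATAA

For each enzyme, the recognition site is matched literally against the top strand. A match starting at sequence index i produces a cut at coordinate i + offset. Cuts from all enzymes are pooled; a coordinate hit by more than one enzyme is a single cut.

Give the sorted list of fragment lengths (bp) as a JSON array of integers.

[4,6,9,12,16]

Scan for sites:
  PtaII GAAGG/0: at [6] ⇒ [6]
  XjeV AGCG/1: at [46] ⇒ [0]
  IvoIV ACGT/3: at [12] ⇒ [15]
  SqiIV GTCCAG/1: at [18, 34] ⇒ [19, 35]
  TgoVI (ACGTCCT, off=1): no sites

All cut coordinates (distinct, sorted): [0, 6, 15, 19, 35]

Fragments:
  0→6: 6 bp
  6→15: 9 bp
  15→19: 4 bp
  19→35: 16 bp
  35→0 (wrap): 47-35+0 = 12 bp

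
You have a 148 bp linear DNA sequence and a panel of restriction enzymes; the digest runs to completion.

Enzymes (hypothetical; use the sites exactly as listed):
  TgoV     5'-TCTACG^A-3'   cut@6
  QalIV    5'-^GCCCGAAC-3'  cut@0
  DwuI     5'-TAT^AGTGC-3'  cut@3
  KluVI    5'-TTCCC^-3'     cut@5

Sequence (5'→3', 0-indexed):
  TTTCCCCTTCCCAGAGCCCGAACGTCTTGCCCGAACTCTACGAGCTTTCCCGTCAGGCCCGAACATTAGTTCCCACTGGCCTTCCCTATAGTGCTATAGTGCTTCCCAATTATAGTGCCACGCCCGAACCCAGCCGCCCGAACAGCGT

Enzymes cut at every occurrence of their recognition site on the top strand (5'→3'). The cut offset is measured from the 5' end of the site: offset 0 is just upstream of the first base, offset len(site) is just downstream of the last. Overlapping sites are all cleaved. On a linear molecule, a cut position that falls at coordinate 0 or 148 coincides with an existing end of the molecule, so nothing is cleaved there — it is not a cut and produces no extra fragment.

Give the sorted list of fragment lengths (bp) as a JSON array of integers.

Site scan:
  TgoV (TCTACGA, off=6): starts [36] → cuts [42]
  QalIV (GCCCGAAC, off=0): starts [15, 28, 56, 121, 135] → cuts [15, 28, 56, 121, 135]
  DwuI (TATAGTGC, off=3): starts [86, 94, 110] → cuts [89, 97, 113]
  KluVI (TTCCC, off=5): starts [1, 7, 46, 69, 81, 102] → cuts [6, 12, 51, 74, 86, 107]

Pooled cuts: [6, 12, 15, 28, 42, 51, 56, 74, 86, 89, 97, 107, 113, 121, 135]

Fragments:
  [0,6): 6 bp
  [6,12): 6 bp
  [12,15): 3 bp
  [15,28): 13 bp
  [28,42): 14 bp
  [42,51): 9 bp
  [51,56): 5 bp
  [56,74): 18 bp
  [74,86): 12 bp
  [86,89): 3 bp
  [89,97): 8 bp
  [97,107): 10 bp
  [107,113): 6 bp
  [113,121): 8 bp
  [121,135): 14 bp
  [135,148): 13 bp

[3,3,5,6,6,6,8,8,9,10,12,13,13,14,14,18]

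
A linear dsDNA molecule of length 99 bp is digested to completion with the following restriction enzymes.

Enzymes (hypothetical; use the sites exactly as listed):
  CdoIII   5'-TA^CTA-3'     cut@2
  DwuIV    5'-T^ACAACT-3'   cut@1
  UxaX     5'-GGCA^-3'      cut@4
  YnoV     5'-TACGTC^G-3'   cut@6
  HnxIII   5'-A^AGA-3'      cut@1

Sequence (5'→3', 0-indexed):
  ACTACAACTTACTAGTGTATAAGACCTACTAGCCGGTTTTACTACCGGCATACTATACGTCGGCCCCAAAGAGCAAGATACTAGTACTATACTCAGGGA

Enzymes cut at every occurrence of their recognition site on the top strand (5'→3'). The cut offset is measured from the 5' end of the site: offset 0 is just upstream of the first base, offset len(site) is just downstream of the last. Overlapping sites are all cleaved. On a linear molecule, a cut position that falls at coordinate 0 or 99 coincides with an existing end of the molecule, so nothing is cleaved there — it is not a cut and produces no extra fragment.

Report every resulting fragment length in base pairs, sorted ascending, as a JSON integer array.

[2,3,5,6,6,7,8,8,9,9,10,13,13]

Per-enzyme occurrences:
  CdoIII TACTA/2: at [9, 26, 39, 50, 78, 84] ⇒ [11, 28, 41, 52, 80, 86]
  DwuIV TACAACT/1: at [2] ⇒ [3]
  UxaX GGCA/4: at [46] ⇒ [50]
  YnoV TACGTCG/6: at [55] ⇒ [61]
  HnxIII AAGA/1: at [20, 68, 74] ⇒ [21, 69, 75]

Pooled cuts: [3, 11, 21, 28, 41, 50, 52, 61, 69, 75, 80, 86]

Fragment lengths:
  [0,3): 3 bp
  [3,11): 8 bp
  [11,21): 10 bp
  [21,28): 7 bp
  [28,41): 13 bp
  [41,50): 9 bp
  [50,52): 2 bp
  [52,61): 9 bp
  [61,69): 8 bp
  [69,75): 6 bp
  [75,80): 5 bp
  [80,86): 6 bp
  [86,99): 13 bp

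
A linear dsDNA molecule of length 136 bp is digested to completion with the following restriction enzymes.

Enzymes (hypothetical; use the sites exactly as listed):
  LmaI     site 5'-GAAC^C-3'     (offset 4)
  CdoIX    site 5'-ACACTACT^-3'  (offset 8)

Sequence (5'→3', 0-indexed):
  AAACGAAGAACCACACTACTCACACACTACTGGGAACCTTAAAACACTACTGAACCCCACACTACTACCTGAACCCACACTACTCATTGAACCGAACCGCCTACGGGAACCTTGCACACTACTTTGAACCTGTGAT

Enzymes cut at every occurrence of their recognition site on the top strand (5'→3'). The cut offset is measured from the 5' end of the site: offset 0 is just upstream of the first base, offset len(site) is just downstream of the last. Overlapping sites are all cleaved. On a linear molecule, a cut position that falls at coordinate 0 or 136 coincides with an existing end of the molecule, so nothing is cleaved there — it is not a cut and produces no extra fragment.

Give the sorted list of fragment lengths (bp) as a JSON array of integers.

Per-enzyme occurrences:
  LmaI GAACC/4: at [7, 33, 51, 70, 88, 93, 106, 125] ⇒ [11, 37, 55, 74, 92, 97, 110, 129]
  CdoIX ACACTACT/8: at [12, 23, 43, 58, 76, 115] ⇒ [20, 31, 51, 66, 84, 123]

Pooled cuts: [11, 20, 31, 37, 51, 55, 66, 74, 84, 92, 97, 110, 123, 129]

Fragment lengths:
  [0,11): 11 bp
  [11,20): 9 bp
  [20,31): 11 bp
  [31,37): 6 bp
  [37,51): 14 bp
  [51,55): 4 bp
  [55,66): 11 bp
  [66,74): 8 bp
  [74,84): 10 bp
  [84,92): 8 bp
  [92,97): 5 bp
  [97,110): 13 bp
  [110,123): 13 bp
  [123,129): 6 bp
  [129,136): 7 bp

[4,5,6,6,7,8,8,9,10,11,11,11,13,13,14]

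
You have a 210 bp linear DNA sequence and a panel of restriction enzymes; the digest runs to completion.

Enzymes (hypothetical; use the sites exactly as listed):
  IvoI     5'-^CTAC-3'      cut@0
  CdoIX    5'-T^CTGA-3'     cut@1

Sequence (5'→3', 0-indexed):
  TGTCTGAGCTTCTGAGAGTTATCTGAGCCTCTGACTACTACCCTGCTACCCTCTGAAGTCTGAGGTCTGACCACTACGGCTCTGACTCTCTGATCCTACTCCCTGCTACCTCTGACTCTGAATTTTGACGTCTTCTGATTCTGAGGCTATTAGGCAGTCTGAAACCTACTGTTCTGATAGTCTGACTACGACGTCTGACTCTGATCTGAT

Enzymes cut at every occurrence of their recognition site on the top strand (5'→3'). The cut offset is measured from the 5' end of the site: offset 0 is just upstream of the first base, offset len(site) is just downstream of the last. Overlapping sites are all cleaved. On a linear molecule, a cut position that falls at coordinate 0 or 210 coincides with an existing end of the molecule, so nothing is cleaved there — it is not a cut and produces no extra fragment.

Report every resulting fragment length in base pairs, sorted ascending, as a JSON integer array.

[3,3,4,4,5,5,6,6,6,6,6,7,7,7,7,7,8,8,8,8,8,8,8,9,10,11,17,18]

Per-enzyme occurrences:
  IvoI CTAC/0: at [34, 37, 45, 73, 95, 105, 165, 185] ⇒ [34, 37, 45, 73, 95, 105, 165, 185]
  CdoIX TCTGA/1: at [2, 10, 21, 29, 51, 58, 65, 80, 88, 110, 116, 133, 139, 157, 172, 180, 193, 199, 204] ⇒ [3, 11, 22, 30, 52, 59, 66, 81, 89, 111, 117, 134, 140, 158, 173, 181, 194, 200, 205]

All cut coordinates (distinct, sorted): [3, 11, 22, 30, 34, 37, 45, 52, 59, 66, 73, 81, 89, 95, 105, 111, 117, 134, 140, 158, 165, 173, 181, 185, 194, 200, 205]

Fragments:
  [0,3): 3 bp
  [3,11): 8 bp
  [11,22): 11 bp
  [22,30): 8 bp
  [30,34): 4 bp
  [34,37): 3 bp
  [37,45): 8 bp
  [45,52): 7 bp
  [52,59): 7 bp
  [59,66): 7 bp
  [66,73): 7 bp
  [73,81): 8 bp
  [81,89): 8 bp
  [89,95): 6 bp
  [95,105): 10 bp
  [105,111): 6 bp
  [111,117): 6 bp
  [117,134): 17 bp
  [134,140): 6 bp
  [140,158): 18 bp
  [158,165): 7 bp
  [165,173): 8 bp
  [173,181): 8 bp
  [181,185): 4 bp
  [185,194): 9 bp
  [194,200): 6 bp
  [200,205): 5 bp
  [205,210): 5 bp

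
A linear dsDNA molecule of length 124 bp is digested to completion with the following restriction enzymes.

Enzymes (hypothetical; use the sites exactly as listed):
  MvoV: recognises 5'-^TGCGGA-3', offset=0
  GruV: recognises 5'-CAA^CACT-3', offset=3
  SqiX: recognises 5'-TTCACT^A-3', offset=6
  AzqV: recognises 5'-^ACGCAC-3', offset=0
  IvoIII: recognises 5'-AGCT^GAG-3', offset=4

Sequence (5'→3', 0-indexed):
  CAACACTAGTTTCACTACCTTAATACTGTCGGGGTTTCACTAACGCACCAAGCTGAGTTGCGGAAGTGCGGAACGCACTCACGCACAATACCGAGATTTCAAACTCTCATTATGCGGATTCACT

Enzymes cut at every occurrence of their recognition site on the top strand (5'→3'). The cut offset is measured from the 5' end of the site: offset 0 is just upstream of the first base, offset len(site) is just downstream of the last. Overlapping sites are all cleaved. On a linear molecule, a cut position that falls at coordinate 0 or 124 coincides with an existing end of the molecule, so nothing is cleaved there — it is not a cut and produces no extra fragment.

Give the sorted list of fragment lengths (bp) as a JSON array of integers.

Per-enzyme occurrences:
  MvoV (TGCGGA, off=0): starts [58, 66, 112] → cuts [58, 66, 112]
  GruV (CAACACT, off=3): starts [0] → cuts [3]
  SqiX (TTCACTA, off=6): starts [10, 35] → cuts [16, 41]
  AzqV (ACGCAC, off=0): starts [42, 72, 80] → cuts [42, 72, 80]
  IvoIII (AGCTGAG, off=4): starts [50] → cuts [54]

All cut coordinates (distinct, sorted): [3, 16, 41, 42, 54, 58, 66, 72, 80, 112]

Fragments:
  [0,3): 3 bp
  [3,16): 13 bp
  [16,41): 25 bp
  [41,42): 1 bp
  [42,54): 12 bp
  [54,58): 4 bp
  [58,66): 8 bp
  [66,72): 6 bp
  [72,80): 8 bp
  [80,112): 32 bp
  [112,124): 12 bp

[1,3,4,6,8,8,12,12,13,25,32]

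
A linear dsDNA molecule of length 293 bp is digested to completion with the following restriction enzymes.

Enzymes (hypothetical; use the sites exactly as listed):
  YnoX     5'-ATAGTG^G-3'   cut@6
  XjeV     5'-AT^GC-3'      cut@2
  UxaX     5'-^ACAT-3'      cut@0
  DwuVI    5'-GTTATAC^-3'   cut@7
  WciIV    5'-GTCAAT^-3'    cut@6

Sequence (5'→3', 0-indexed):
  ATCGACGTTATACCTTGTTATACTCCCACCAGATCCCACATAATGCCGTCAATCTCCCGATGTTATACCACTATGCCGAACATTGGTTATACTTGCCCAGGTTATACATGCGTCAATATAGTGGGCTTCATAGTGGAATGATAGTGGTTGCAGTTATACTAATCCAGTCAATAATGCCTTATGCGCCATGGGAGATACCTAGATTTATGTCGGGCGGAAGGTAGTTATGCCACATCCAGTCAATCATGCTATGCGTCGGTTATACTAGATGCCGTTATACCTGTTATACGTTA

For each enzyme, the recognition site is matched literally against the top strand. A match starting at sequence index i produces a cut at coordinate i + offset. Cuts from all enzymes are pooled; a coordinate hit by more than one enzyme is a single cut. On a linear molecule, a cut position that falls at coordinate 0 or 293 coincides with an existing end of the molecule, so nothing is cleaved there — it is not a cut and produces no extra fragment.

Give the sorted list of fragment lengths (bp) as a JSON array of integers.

Site scan:
  YnoX (ATAGTGG, off=6): starts [117, 129, 140] → cuts [123, 135, 146]
  XjeV (ATGC, off=2): starts [42, 72, 107, 173, 180, 226, 245, 250, 268] → cuts [44, 74, 109, 175, 182, 228, 247, 252, 270]
  UxaX (ACAT, off=0): starts [37, 79, 105, 231] → cuts [37, 79, 105, 231]
  DwuVI (GTTATAC, off=7): starts [6, 16, 61, 85, 100, 152, 258, 273, 282] → cuts [13, 23, 68, 92, 107, 159, 265, 280, 289]
  WciIV (GTCAAT, off=6): starts [47, 111, 166, 238] → cuts [53, 117, 172, 244]

Pooled cuts: [13, 23, 37, 44, 53, 68, 74, 79, 92, 105, 107, 109, 117, 123, 135, 146, 159, 172, 175, 182, 228, 231, 244, 247, 252, 265, 270, 280, 289]

Fragment lengths:
  [0,13): 13 bp
  [13,23): 10 bp
  [23,37): 14 bp
  [37,44): 7 bp
  [44,53): 9 bp
  [53,68): 15 bp
  [68,74): 6 bp
  [74,79): 5 bp
  [79,92): 13 bp
  [92,105): 13 bp
  [105,107): 2 bp
  [107,109): 2 bp
  [109,117): 8 bp
  [117,123): 6 bp
  [123,135): 12 bp
  [135,146): 11 bp
  [146,159): 13 bp
  [159,172): 13 bp
  [172,175): 3 bp
  [175,182): 7 bp
  [182,228): 46 bp
  [228,231): 3 bp
  [231,244): 13 bp
  [244,247): 3 bp
  [247,252): 5 bp
  [252,265): 13 bp
  [265,270): 5 bp
  [270,280): 10 bp
  [280,289): 9 bp
  [289,293): 4 bp

[2,2,3,3,3,4,5,5,5,6,6,7,7,8,9,9,10,10,11,12,13,13,13,13,13,13,13,14,15,46]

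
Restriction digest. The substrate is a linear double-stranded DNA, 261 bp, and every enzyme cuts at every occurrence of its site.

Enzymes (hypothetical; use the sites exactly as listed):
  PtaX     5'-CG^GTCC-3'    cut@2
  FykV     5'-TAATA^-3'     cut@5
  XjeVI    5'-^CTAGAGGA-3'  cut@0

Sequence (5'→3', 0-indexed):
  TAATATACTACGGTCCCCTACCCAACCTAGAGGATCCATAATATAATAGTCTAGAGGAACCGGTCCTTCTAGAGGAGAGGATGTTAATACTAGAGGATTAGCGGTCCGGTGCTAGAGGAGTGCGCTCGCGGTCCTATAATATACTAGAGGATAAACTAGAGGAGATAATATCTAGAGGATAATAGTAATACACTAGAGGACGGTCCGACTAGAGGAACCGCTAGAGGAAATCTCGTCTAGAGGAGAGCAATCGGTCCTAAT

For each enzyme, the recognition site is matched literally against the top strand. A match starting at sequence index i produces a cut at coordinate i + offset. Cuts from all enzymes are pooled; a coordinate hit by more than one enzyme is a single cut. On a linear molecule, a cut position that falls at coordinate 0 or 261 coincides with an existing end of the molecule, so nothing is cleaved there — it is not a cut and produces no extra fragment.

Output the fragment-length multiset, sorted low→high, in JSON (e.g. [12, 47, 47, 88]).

Scan for sites:
  PtaX CGGTCC/2: at [10, 60, 101, 128, 200, 251] ⇒ [12, 62, 103, 130, 202, 253]
  FykV TAATA/5: at [0, 38, 43, 84, 136, 165, 179, 185] ⇒ [5, 43, 48, 89, 141, 170, 184, 190]
  XjeVI CTAGAGGA/0: at [26, 50, 68, 89, 111, 143, 155, 171, 192, 208, 220, 236] ⇒ [26, 50, 68, 89, 111, 143, 155, 171, 192, 208, 220, 236]

Pooled cuts: [5, 12, 26, 43, 48, 50, 62, 68, 89, 103, 111, 130, 141, 143, 155, 170, 171, 184, 190, 192, 202, 208, 220, 236, 253]

Fragment lengths:
  [0,5): 5 bp
  [5,12): 7 bp
  [12,26): 14 bp
  [26,43): 17 bp
  [43,48): 5 bp
  [48,50): 2 bp
  [50,62): 12 bp
  [62,68): 6 bp
  [68,89): 21 bp
  [89,103): 14 bp
  [103,111): 8 bp
  [111,130): 19 bp
  [130,141): 11 bp
  [141,143): 2 bp
  [143,155): 12 bp
  [155,170): 15 bp
  [170,171): 1 bp
  [171,184): 13 bp
  [184,190): 6 bp
  [190,192): 2 bp
  [192,202): 10 bp
  [202,208): 6 bp
  [208,220): 12 bp
  [220,236): 16 bp
  [236,253): 17 bp
  [253,261): 8 bp

[1,2,2,2,5,5,6,6,6,7,8,8,10,11,12,12,12,13,14,14,15,16,17,17,19,21]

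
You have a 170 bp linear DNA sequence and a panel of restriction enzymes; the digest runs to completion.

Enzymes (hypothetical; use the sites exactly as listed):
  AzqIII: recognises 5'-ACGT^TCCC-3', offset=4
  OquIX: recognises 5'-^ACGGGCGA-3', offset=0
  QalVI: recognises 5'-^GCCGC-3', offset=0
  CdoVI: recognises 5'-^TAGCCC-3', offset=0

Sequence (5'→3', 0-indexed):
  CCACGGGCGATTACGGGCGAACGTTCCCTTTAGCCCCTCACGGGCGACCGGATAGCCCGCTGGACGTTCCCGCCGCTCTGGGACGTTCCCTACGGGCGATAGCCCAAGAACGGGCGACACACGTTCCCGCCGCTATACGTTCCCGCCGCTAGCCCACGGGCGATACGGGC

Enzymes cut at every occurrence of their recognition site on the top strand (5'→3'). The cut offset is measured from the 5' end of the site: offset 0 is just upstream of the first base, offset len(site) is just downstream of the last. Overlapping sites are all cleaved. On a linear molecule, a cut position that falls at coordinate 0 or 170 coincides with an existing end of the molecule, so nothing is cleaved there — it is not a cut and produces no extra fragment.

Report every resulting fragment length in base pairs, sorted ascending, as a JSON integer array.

Per-enzyme occurrences:
  AzqIII ACGTTCCC/4: at [20, 63, 82, 120, 136] ⇒ [24, 67, 86, 124, 140]
  OquIX ACGGGCGA/0: at [2, 12, 39, 91, 109, 155] ⇒ [2, 12, 39, 91, 109, 155]
  QalVI GCCGC/0: at [71, 128, 144] ⇒ [71, 128, 144]
  CdoVI TAGCCC/0: at [30, 52, 99, 149] ⇒ [30, 52, 99, 149]

All cut coordinates (distinct, sorted): [2, 12, 24, 30, 39, 52, 67, 71, 86, 91, 99, 109, 124, 128, 140, 144, 149, 155]

Fragments:
  [0,2): 2 bp
  [2,12): 10 bp
  [12,24): 12 bp
  [24,30): 6 bp
  [30,39): 9 bp
  [39,52): 13 bp
  [52,67): 15 bp
  [67,71): 4 bp
  [71,86): 15 bp
  [86,91): 5 bp
  [91,99): 8 bp
  [99,109): 10 bp
  [109,124): 15 bp
  [124,128): 4 bp
  [128,140): 12 bp
  [140,144): 4 bp
  [144,149): 5 bp
  [149,155): 6 bp
  [155,170): 15 bp

[2,4,4,4,5,5,6,6,8,9,10,10,12,12,13,15,15,15,15]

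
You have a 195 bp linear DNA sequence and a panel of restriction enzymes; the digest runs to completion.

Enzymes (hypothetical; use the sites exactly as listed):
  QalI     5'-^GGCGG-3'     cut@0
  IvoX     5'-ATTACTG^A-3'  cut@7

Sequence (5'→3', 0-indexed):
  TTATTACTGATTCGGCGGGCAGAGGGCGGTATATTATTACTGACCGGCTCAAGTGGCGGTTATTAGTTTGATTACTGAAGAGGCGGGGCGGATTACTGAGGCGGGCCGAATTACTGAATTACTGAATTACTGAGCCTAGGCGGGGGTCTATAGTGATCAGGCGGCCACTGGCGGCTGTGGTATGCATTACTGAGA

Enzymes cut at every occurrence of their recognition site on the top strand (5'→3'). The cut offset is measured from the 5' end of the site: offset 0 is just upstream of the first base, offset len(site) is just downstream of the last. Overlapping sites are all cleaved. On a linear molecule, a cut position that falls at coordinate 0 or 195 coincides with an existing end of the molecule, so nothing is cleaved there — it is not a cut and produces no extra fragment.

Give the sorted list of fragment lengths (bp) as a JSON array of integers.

Site scan:
  QalI (GGCGG, off=0): starts [13, 24, 54, 81, 86, 99, 138, 159, 169] → cuts [13, 24, 54, 81, 86, 99, 138, 159, 169]
  IvoX (ATTACTGA, off=7): starts [2, 35, 70, 91, 109, 117, 125, 185] → cuts [9, 42, 77, 98, 116, 124, 132, 192]

Pooled cuts: [9, 13, 24, 42, 54, 77, 81, 86, 98, 99, 116, 124, 132, 138, 159, 169, 192]

Fragment lengths:
  [0,9): 9 bp
  [9,13): 4 bp
  [13,24): 11 bp
  [24,42): 18 bp
  [42,54): 12 bp
  [54,77): 23 bp
  [77,81): 4 bp
  [81,86): 5 bp
  [86,98): 12 bp
  [98,99): 1 bp
  [99,116): 17 bp
  [116,124): 8 bp
  [124,132): 8 bp
  [132,138): 6 bp
  [138,159): 21 bp
  [159,169): 10 bp
  [169,192): 23 bp
  [192,195): 3 bp

[1,3,4,4,5,6,8,8,9,10,11,12,12,17,18,21,23,23]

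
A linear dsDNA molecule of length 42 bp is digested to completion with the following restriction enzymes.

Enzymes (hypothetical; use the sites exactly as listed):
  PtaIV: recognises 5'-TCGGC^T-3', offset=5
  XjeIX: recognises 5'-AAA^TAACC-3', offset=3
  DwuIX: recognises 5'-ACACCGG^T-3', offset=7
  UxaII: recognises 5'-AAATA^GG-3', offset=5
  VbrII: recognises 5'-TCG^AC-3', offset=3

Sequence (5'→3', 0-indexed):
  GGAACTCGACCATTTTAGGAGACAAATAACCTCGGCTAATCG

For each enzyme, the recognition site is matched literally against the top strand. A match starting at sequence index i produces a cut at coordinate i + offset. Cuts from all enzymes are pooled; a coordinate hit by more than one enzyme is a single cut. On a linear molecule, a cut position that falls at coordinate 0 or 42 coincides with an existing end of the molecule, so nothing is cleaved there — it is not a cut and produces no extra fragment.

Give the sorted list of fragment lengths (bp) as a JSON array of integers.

[6,8,10,18]

Scan for sites:
  PtaIV (TCGGCT, off=5): starts [31] → cuts [36]
  XjeIX (AAATAACC, off=3): starts [23] → cuts [26]
  DwuIX (ACACCGGT, off=7): no sites
  UxaII (AAATAGG, off=5): no sites
  VbrII (TCGAC, off=3): starts [5] → cuts [8]

Pooled cuts: [8, 26, 36]

Fragments:
  [0,8): 8 bp
  [8,26): 18 bp
  [26,36): 10 bp
  [36,42): 6 bp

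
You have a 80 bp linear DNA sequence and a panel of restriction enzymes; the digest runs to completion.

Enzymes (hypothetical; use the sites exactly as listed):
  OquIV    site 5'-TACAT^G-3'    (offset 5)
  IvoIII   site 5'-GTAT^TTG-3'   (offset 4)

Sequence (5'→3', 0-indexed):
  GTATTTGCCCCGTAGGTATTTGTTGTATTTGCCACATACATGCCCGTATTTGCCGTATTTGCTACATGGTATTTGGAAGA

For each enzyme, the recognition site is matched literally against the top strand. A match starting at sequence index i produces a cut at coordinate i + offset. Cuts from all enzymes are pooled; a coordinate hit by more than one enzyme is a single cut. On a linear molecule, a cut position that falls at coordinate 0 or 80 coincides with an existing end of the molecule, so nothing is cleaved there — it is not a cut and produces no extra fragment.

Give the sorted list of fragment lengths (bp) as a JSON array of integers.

Per-enzyme occurrences:
  OquIV (TACATG, off=5): starts [36, 62] → cuts [41, 67]
  IvoIII (GTATTTG, off=4): starts [0, 15, 24, 45, 54, 68] → cuts [4, 19, 28, 49, 58, 72]

All cut coordinates (distinct, sorted): [4, 19, 28, 41, 49, 58, 67, 72]

Fragments:
  [0,4): 4 bp
  [4,19): 15 bp
  [19,28): 9 bp
  [28,41): 13 bp
  [41,49): 8 bp
  [49,58): 9 bp
  [58,67): 9 bp
  [67,72): 5 bp
  [72,80): 8 bp

[4,5,8,8,9,9,9,13,15]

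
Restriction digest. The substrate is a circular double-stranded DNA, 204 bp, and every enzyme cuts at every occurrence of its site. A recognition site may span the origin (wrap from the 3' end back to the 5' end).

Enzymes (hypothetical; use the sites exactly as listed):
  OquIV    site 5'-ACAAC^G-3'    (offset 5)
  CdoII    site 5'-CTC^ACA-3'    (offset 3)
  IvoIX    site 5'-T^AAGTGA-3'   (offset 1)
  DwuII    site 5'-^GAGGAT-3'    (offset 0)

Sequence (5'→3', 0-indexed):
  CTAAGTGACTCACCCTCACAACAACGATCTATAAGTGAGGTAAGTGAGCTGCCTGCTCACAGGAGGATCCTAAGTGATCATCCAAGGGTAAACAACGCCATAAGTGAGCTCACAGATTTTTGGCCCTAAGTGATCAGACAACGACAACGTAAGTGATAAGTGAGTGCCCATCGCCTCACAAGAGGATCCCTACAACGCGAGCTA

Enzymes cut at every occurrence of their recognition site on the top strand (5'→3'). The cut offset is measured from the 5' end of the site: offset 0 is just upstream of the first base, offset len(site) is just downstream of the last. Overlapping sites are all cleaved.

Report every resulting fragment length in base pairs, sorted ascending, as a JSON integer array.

Site scan:
  OquIV (ACAACG, off=5): starts [20, 91, 137, 143, 191] → cuts [25, 96, 142, 148, 196]
  CdoII (CTCACA, off=3): starts [14, 55, 108, 174] → cuts [17, 58, 111, 177]
  IvoIX (TAAGTGA, off=1): starts [1, 31, 40, 70, 100, 126, 149, 156] → cuts [2, 32, 41, 71, 101, 127, 150, 157]
  DwuII (GAGGAT, off=0): starts [62, 181] → cuts [62, 181]

Pooled cuts: [2, 17, 25, 32, 41, 58, 62, 71, 96, 101, 111, 127, 142, 148, 150, 157, 177, 181, 196]

Fragment lengths:
  2→17: 15 bp
  17→25: 8 bp
  25→32: 7 bp
  32→41: 9 bp
  41→58: 17 bp
  58→62: 4 bp
  62→71: 9 bp
  71→96: 25 bp
  96→101: 5 bp
  101→111: 10 bp
  111→127: 16 bp
  127→142: 15 bp
  142→148: 6 bp
  148→150: 2 bp
  150→157: 7 bp
  157→177: 20 bp
  177→181: 4 bp
  181→196: 15 bp
  196→2 (wrap): 204-196+2 = 10 bp

[2,4,4,5,6,7,7,8,9,9,10,10,15,15,15,16,17,20,25]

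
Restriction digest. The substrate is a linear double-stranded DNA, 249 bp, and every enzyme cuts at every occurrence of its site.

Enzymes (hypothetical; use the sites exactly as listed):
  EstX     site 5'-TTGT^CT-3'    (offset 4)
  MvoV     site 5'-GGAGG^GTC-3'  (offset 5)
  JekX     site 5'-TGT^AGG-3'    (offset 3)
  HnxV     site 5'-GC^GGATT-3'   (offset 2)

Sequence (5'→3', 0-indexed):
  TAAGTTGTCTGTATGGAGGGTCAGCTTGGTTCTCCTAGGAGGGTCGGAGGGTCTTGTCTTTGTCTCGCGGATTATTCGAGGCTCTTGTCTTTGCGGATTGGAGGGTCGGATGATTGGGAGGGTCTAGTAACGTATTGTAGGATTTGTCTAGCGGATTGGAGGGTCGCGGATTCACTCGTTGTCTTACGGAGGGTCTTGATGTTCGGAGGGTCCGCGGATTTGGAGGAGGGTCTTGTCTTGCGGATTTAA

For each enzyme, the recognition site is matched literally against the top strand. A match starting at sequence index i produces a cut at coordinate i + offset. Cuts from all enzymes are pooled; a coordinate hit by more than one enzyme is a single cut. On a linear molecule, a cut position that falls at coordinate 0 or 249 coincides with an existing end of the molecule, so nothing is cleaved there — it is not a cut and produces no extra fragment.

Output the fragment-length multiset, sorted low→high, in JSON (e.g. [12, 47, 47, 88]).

[5,5,5,5,6,6,6,7,7,8,8,8,9,10,10,10,11,14,15,17,17,17,20,23]

Scan for sites:
  EstX TTGTCT/4: at [4, 53, 59, 84, 143, 178, 232] ⇒ [8, 57, 63, 88, 147, 182, 236]
  MvoV GGAGGGTC/5: at [14, 37, 45, 99, 116, 157, 187, 204, 224] ⇒ [19, 42, 50, 104, 121, 162, 192, 209, 229]
  JekX TGTAGG/3: at [135] ⇒ [138]
  HnxV GCGGATT/2: at [66, 92, 150, 165, 213, 239] ⇒ [68, 94, 152, 167, 215, 241]

Pooled cuts: [8, 19, 42, 50, 57, 63, 68, 88, 94, 104, 121, 138, 147, 152, 162, 167, 182, 192, 209, 215, 229, 236, 241]

Fragment lengths:
  [0,8): 8 bp
  [8,19): 11 bp
  [19,42): 23 bp
  [42,50): 8 bp
  [50,57): 7 bp
  [57,63): 6 bp
  [63,68): 5 bp
  [68,88): 20 bp
  [88,94): 6 bp
  [94,104): 10 bp
  [104,121): 17 bp
  [121,138): 17 bp
  [138,147): 9 bp
  [147,152): 5 bp
  [152,162): 10 bp
  [162,167): 5 bp
  [167,182): 15 bp
  [182,192): 10 bp
  [192,209): 17 bp
  [209,215): 6 bp
  [215,229): 14 bp
  [229,236): 7 bp
  [236,241): 5 bp
  [241,249): 8 bp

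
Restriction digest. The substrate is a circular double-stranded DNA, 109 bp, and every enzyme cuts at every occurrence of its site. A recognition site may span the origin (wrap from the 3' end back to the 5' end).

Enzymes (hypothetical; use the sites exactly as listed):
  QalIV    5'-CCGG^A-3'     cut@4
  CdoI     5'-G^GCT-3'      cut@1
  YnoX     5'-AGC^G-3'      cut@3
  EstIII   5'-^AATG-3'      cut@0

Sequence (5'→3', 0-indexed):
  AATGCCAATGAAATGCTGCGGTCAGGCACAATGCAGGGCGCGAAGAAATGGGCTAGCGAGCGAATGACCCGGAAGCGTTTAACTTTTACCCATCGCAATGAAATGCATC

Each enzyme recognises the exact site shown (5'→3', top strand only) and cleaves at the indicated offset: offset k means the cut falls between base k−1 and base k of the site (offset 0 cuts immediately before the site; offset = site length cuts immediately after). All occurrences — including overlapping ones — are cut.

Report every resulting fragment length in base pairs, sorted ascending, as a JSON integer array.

Per-enzyme occurrences:
  QalIV (CCGGA, off=4): starts [68] → cuts [72]
  CdoI (GGCT, off=1): starts [50] → cuts [51]
  YnoX (AGCG, off=3): starts [54, 58, 73] → cuts [57, 61, 76]
  EstIII (AATG, off=0): starts [0, 6, 11, 29, 46, 62, 96, 101] → cuts [0, 6, 11, 29, 46, 62, 96, 101]

Pooled cuts: [0, 6, 11, 29, 46, 51, 57, 61, 62, 72, 76, 96, 101]

Fragment lengths:
  0→6: 6 bp
  6→11: 5 bp
  11→29: 18 bp
  29→46: 17 bp
  46→51: 5 bp
  51→57: 6 bp
  57→61: 4 bp
  61→62: 1 bp
  62→72: 10 bp
  72→76: 4 bp
  76→96: 20 bp
  96→101: 5 bp
  101→0 (wrap): 109-101+0 = 8 bp

[1,4,4,5,5,5,6,6,8,10,17,18,20]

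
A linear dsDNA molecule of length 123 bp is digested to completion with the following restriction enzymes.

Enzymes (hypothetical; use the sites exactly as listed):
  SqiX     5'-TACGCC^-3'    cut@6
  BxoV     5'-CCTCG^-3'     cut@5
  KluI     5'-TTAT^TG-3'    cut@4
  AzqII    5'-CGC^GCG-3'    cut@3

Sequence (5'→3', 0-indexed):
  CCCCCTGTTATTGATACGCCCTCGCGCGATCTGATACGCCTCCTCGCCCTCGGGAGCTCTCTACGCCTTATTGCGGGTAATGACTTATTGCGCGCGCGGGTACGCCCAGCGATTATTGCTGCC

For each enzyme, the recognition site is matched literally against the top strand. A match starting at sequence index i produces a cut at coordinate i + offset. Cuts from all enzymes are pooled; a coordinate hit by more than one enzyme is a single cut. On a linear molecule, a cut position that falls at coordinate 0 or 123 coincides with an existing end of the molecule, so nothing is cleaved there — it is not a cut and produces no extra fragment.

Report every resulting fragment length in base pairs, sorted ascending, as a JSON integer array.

Per-enzyme occurrences:
  SqiX TACGCC/6: at [14, 34, 61, 100] ⇒ [20, 40, 67, 106]
  BxoV CCTCG/5: at [19, 41, 47] ⇒ [24, 46, 52]
  KluI TTATTG/4: at [7, 67, 84, 112] ⇒ [11, 71, 88, 116]
  AzqII CGCGCG/3: at [22, 90, 92] ⇒ [25, 93, 95]

All cut coordinates (distinct, sorted): [11, 20, 24, 25, 40, 46, 52, 67, 71, 88, 93, 95, 106, 116]

Fragment lengths:
  [0,11): 11 bp
  [11,20): 9 bp
  [20,24): 4 bp
  [24,25): 1 bp
  [25,40): 15 bp
  [40,46): 6 bp
  [46,52): 6 bp
  [52,67): 15 bp
  [67,71): 4 bp
  [71,88): 17 bp
  [88,93): 5 bp
  [93,95): 2 bp
  [95,106): 11 bp
  [106,116): 10 bp
  [116,123): 7 bp

[1,2,4,4,5,6,6,7,9,10,11,11,15,15,17]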